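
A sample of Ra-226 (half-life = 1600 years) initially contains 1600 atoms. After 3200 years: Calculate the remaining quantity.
N = N₀(1/2)^(t/t½) = 400 atoms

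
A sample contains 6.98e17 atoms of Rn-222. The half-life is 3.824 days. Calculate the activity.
A = λN = 1.265e17 decays/day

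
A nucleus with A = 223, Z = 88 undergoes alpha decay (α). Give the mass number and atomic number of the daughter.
Daughter: A = 219, Z = 86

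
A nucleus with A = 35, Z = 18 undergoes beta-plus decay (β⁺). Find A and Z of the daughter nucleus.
Daughter: A = 35, Z = 17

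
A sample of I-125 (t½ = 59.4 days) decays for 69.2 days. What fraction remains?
N/N₀ = (1/2)^(t/t½) = 0.446 = 44.6%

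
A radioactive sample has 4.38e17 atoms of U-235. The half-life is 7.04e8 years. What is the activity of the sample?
A = λN = 4.312e8 decays/year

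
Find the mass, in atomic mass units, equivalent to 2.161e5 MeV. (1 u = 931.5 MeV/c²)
m = E/c² = 232 u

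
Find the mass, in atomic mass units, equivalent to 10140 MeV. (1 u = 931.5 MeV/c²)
m = E/c² = 10.89 u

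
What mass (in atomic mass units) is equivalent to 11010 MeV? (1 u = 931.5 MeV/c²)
m = E/c² = 11.82 u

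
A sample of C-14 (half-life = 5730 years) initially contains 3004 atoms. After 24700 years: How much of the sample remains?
N = N₀(1/2)^(t/t½) = 151.4 atoms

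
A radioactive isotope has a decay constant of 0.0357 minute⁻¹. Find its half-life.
t½ = ln(2)/λ = 19.42 minutes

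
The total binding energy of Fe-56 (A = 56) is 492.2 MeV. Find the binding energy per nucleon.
B.E./A = 492.2/56 = 8.789 MeV/nucleon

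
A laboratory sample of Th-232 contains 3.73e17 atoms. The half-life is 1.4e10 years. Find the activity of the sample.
A = λN = 1.847e7 decays/year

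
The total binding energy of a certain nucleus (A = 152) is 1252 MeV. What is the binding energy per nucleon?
B.E./A = 1252/152 = 8.237 MeV/nucleon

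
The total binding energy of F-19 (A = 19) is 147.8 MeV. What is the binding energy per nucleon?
B.E./A = 147.8/19 = 7.779 MeV/nucleon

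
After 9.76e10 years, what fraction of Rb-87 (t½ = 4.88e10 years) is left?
N/N₀ = (1/2)^(t/t½) = 0.25 = 25%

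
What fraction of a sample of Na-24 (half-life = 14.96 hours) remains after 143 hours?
N/N₀ = (1/2)^(t/t½) = 0.001326 = 0.133%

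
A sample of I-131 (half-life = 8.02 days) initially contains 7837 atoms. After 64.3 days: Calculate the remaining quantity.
N = N₀(1/2)^(t/t½) = 30.25 atoms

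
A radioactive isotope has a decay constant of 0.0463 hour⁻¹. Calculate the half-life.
t½ = ln(2)/λ = 14.97 hours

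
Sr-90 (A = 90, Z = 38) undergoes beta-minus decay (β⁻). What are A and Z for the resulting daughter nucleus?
Daughter: A = 90, Z = 39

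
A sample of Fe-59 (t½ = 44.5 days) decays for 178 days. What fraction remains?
N/N₀ = (1/2)^(t/t½) = 0.0625 = 6.25%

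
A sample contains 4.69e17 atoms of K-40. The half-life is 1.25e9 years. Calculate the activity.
A = λN = 2.601e8 decays/year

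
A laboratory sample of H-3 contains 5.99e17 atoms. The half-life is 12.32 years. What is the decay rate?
A = λN = 3.37e16 decays/year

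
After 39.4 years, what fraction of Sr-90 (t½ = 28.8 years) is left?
N/N₀ = (1/2)^(t/t½) = 0.3874 = 38.7%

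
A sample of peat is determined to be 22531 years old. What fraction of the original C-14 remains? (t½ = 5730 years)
N/N₀ = (1/2)^(t/t½) = 0.06551 = 6.55%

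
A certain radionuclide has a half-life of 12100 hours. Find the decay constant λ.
λ = ln(2)/t½ = 5.728e-5 hour⁻¹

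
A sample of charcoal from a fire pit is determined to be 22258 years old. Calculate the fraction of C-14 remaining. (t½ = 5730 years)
N/N₀ = (1/2)^(t/t½) = 0.06771 = 6.77%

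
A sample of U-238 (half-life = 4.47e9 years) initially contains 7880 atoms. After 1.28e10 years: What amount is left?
N = N₀(1/2)^(t/t½) = 1083 atoms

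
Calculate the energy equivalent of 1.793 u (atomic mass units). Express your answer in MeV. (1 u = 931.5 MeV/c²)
E = mc² = 1670 MeV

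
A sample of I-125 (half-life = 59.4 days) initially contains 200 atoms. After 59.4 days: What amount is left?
N = N₀(1/2)^(t/t½) = 100 atoms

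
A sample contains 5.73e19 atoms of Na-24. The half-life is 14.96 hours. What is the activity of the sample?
A = λN = 2.655e18 decays/hour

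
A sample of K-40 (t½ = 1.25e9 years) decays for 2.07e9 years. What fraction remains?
N/N₀ = (1/2)^(t/t½) = 0.3173 = 31.7%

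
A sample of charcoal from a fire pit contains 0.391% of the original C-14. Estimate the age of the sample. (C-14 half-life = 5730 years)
Age = t½ × log₂(1/ratio) = 45830 years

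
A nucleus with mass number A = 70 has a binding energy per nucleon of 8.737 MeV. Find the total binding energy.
B.E. = 8.737 × 70 = 611.6 MeV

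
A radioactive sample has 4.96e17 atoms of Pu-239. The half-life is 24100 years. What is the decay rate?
A = λN = 1.427e13 decays/year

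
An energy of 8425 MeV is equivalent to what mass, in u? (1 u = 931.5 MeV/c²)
m = E/c² = 9.045 u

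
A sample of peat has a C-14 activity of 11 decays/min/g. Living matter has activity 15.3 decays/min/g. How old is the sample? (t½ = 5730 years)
Age = t½ × log₂(A₀/A) = 2728 years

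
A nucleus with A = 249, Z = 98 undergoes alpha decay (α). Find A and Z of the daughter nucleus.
Daughter: A = 245, Z = 96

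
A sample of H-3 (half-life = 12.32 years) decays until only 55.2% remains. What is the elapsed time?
t = t½ × log₂(N₀/N) = 10.56 years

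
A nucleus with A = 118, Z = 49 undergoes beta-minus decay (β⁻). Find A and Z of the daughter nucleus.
Daughter: A = 118, Z = 50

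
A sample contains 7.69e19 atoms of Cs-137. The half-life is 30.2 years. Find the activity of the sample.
A = λN = 1.765e18 decays/year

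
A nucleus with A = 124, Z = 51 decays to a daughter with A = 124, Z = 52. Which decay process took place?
ΔA = 0, ΔZ = +1 ⇒ beta-minus decay (β⁻)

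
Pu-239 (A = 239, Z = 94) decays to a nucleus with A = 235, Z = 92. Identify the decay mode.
ΔA = -4, ΔZ = -2 ⇒ alpha decay (α)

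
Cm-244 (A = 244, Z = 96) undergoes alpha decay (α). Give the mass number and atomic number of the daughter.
Daughter: A = 240, Z = 94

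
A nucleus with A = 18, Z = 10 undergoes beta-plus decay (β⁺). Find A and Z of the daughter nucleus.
Daughter: A = 18, Z = 9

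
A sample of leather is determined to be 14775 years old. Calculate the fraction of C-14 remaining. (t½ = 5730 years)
N/N₀ = (1/2)^(t/t½) = 0.1674 = 16.7%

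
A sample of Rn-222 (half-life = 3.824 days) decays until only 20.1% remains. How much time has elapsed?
t = t½ × log₂(N₀/N) = 8.852 days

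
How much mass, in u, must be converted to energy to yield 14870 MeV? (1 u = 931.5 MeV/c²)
m = E/c² = 15.96 u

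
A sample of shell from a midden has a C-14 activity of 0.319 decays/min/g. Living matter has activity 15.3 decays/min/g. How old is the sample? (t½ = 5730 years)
Age = t½ × log₂(A₀/A) = 32000 years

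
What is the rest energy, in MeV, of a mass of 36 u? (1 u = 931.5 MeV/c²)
E = mc² = 33530 MeV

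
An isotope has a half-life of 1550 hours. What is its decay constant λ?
λ = ln(2)/t½ = 4.472e-4 hour⁻¹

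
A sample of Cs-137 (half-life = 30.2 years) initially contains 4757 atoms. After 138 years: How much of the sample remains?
N = N₀(1/2)^(t/t½) = 200.3 atoms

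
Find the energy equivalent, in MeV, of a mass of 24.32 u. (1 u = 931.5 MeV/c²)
E = mc² = 22650 MeV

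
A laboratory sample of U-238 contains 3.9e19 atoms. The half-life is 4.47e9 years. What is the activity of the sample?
A = λN = 6.048e9 decays/year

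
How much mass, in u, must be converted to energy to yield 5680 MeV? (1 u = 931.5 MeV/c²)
m = E/c² = 6.098 u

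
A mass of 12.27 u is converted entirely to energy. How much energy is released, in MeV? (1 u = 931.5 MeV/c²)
E = mc² = 11430 MeV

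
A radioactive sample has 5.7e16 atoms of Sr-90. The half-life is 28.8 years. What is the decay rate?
A = λN = 1.372e15 decays/year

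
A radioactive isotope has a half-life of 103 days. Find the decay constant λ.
λ = ln(2)/t½ = 0.00673 day⁻¹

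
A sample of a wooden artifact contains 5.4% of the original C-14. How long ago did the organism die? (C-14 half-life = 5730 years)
Age = t½ × log₂(1/ratio) = 24130 years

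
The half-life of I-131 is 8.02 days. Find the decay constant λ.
λ = ln(2)/t½ = 0.08643 day⁻¹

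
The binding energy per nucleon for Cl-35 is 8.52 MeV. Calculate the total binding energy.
B.E. = 8.52 × 35 = 298.2 MeV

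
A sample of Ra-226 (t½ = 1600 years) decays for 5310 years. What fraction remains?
N/N₀ = (1/2)^(t/t½) = 0.1002 = 10%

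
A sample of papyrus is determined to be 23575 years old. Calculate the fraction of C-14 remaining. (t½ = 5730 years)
N/N₀ = (1/2)^(t/t½) = 0.05774 = 5.77%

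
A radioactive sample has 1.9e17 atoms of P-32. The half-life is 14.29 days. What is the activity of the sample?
A = λN = 9.216e15 decays/day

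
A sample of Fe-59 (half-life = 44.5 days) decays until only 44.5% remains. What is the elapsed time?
t = t½ × log₂(N₀/N) = 51.98 days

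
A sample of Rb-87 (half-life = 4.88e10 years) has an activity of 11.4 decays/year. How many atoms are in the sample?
N = A/λ = 8.026e11 atoms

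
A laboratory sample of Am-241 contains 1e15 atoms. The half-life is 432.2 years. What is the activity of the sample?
A = λN = 1.604e12 decays/year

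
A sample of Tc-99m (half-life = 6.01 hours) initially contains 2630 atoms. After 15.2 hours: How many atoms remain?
N = N₀(1/2)^(t/t½) = 455.6 atoms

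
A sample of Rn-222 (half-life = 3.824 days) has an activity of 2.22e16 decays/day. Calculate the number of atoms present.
N = A/λ = 1.225e17 atoms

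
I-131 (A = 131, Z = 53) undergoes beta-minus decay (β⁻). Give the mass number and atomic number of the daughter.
Daughter: A = 131, Z = 54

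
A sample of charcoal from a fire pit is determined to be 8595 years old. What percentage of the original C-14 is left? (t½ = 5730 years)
N/N₀ = (1/2)^(t/t½) = 0.3536 = 35.4%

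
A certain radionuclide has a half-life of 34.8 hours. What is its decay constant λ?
λ = ln(2)/t½ = 0.01992 hour⁻¹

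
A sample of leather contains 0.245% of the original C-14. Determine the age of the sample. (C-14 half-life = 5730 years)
Age = t½ × log₂(1/ratio) = 49700 years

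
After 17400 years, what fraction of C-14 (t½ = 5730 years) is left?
N/N₀ = (1/2)^(t/t½) = 0.1219 = 12.2%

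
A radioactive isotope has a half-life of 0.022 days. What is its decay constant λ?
λ = ln(2)/t½ = 31.51 day⁻¹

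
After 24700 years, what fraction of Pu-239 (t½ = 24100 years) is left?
N/N₀ = (1/2)^(t/t½) = 0.4914 = 49.1%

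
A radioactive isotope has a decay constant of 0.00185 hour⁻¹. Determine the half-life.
t½ = ln(2)/λ = 374.7 hours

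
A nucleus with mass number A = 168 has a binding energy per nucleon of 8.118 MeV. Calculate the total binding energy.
B.E. = 8.118 × 168 = 1364 MeV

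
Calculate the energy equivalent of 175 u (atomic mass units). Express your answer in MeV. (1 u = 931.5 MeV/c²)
E = mc² = 1.63e5 MeV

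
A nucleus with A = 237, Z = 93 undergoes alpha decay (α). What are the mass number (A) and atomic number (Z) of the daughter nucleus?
Daughter: A = 233, Z = 91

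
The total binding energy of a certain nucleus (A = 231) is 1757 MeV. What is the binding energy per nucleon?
B.E./A = 1757/231 = 7.606 MeV/nucleon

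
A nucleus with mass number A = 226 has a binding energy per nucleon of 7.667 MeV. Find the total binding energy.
B.E. = 7.667 × 226 = 1733 MeV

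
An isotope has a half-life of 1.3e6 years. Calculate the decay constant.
λ = ln(2)/t½ = 5.332e-7 year⁻¹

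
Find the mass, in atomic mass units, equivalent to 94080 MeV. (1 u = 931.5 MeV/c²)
m = E/c² = 101 u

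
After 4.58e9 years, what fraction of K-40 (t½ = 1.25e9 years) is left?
N/N₀ = (1/2)^(t/t½) = 0.07889 = 7.89%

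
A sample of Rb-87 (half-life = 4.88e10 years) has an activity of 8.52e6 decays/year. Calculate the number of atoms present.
N = A/λ = 5.998e17 atoms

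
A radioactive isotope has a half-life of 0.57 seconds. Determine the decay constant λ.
λ = ln(2)/t½ = 1.216 second⁻¹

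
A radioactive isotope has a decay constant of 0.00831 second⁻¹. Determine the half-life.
t½ = ln(2)/λ = 83.41 seconds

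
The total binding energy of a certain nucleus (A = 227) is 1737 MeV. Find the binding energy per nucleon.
B.E./A = 1737/227 = 7.652 MeV/nucleon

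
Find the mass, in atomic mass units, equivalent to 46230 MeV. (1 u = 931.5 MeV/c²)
m = E/c² = 49.63 u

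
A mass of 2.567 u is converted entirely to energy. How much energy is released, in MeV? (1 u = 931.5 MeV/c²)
E = mc² = 2391 MeV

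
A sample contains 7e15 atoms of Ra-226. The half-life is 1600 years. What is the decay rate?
A = λN = 3.033e12 decays/year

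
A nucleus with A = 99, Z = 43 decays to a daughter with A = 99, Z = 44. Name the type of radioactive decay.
ΔA = 0, ΔZ = +1 ⇒ beta-minus decay (β⁻)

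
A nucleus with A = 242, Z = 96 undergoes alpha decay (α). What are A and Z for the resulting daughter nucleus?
Daughter: A = 238, Z = 94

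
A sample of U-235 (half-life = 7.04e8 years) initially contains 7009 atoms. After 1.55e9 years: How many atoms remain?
N = N₀(1/2)^(t/t½) = 1524 atoms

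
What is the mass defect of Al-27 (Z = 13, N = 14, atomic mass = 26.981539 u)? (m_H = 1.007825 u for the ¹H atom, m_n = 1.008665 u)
Δm = Z·m_H + N·m_n − M = 0.2415 u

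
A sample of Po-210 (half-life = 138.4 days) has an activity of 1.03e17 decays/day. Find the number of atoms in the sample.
N = A/λ = 2.057e19 atoms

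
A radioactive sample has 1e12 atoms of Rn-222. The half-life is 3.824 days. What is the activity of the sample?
A = λN = 1.813e11 decays/day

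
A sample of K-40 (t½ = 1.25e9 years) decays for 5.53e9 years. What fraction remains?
N/N₀ = (1/2)^(t/t½) = 0.04658 = 4.66%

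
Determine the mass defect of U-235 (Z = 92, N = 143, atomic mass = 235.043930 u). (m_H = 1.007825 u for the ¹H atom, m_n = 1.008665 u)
Δm = Z·m_H + N·m_n − M = 1.915 u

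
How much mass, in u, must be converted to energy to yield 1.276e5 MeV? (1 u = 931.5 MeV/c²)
m = E/c² = 137 u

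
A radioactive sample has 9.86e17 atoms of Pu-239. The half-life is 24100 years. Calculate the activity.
A = λN = 2.836e13 decays/year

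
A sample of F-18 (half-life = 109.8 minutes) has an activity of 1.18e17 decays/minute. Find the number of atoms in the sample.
N = A/λ = 1.869e19 atoms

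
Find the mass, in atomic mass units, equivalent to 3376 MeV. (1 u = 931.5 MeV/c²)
m = E/c² = 3.624 u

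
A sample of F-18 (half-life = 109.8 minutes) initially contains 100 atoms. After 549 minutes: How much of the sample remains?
N = N₀(1/2)^(t/t½) = 3.125 atoms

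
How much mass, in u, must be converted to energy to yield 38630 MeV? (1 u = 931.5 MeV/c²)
m = E/c² = 41.47 u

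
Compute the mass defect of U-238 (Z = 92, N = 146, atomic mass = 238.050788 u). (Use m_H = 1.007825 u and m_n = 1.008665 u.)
Δm = Z·m_H + N·m_n − M = 1.934 u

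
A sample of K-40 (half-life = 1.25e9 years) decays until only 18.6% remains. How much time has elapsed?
t = t½ × log₂(N₀/N) = 3.033e9 years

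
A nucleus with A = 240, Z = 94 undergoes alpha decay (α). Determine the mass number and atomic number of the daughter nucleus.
Daughter: A = 236, Z = 92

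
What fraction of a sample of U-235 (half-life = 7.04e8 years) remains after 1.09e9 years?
N/N₀ = (1/2)^(t/t½) = 0.3419 = 34.2%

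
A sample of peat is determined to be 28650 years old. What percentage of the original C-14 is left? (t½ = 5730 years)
N/N₀ = (1/2)^(t/t½) = 0.03125 = 3.12%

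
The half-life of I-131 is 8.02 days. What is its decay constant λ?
λ = ln(2)/t½ = 0.08643 day⁻¹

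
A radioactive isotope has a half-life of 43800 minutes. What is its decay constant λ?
λ = ln(2)/t½ = 1.583e-5 minute⁻¹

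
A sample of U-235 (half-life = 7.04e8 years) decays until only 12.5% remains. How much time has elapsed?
t = t½ × log₂(N₀/N) = 2.112e9 years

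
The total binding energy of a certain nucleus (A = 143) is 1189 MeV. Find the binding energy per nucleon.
B.E./A = 1189/143 = 8.315 MeV/nucleon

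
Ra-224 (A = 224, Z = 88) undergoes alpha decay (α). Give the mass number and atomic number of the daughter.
Daughter: A = 220, Z = 86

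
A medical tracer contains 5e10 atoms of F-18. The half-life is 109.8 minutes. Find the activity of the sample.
A = λN = 3.156e8 decays/minute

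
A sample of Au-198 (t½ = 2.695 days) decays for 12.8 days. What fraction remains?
N/N₀ = (1/2)^(t/t½) = 0.03717 = 3.72%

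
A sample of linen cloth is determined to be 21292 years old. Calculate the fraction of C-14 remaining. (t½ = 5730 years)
N/N₀ = (1/2)^(t/t½) = 0.0761 = 7.61%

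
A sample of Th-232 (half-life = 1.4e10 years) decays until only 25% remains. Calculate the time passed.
t = t½ × log₂(N₀/N) = 2.8e10 years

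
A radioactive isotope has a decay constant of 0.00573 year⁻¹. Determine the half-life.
t½ = ln(2)/λ = 121 years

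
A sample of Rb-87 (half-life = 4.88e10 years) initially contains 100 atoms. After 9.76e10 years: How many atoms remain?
N = N₀(1/2)^(t/t½) = 25 atoms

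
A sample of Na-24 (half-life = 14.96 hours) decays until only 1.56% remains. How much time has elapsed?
t = t½ × log₂(N₀/N) = 89.79 hours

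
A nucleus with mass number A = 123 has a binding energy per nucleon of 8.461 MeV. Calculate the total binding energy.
B.E. = 8.461 × 123 = 1041 MeV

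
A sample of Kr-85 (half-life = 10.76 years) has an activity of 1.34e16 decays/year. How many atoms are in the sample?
N = A/λ = 2.08e17 atoms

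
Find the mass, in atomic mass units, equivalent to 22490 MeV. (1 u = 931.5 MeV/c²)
m = E/c² = 24.14 u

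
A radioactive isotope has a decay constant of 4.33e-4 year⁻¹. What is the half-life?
t½ = ln(2)/λ = 1601 years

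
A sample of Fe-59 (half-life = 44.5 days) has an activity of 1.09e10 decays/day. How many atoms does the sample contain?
N = A/λ = 6.998e11 atoms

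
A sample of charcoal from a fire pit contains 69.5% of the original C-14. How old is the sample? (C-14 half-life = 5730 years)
Age = t½ × log₂(1/ratio) = 3008 years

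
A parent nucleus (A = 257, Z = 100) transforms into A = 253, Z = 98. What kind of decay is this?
ΔA = -4, ΔZ = -2 ⇒ alpha decay (α)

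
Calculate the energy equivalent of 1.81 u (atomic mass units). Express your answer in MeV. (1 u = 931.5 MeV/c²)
E = mc² = 1686 MeV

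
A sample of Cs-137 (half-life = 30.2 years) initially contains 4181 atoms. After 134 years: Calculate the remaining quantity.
N = N₀(1/2)^(t/t½) = 193 atoms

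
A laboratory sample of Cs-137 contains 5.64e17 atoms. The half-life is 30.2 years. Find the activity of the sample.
A = λN = 1.294e16 decays/year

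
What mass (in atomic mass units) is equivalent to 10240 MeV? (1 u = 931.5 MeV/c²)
m = E/c² = 10.99 u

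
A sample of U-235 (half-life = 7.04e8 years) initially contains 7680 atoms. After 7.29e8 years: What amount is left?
N = N₀(1/2)^(t/t½) = 3747 atoms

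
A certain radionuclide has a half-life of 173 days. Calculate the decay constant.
λ = ln(2)/t½ = 0.004007 day⁻¹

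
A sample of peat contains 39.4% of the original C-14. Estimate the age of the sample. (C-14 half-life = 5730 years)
Age = t½ × log₂(1/ratio) = 7700 years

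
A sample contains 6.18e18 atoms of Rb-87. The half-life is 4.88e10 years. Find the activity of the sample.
A = λN = 8.778e7 decays/year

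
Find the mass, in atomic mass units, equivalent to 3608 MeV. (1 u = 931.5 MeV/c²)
m = E/c² = 3.873 u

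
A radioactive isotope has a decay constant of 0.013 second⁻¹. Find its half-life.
t½ = ln(2)/λ = 53.32 seconds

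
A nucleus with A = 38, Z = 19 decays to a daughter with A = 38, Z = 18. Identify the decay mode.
ΔA = 0, ΔZ = -1 ⇒ beta-plus decay (β⁺) or electron capture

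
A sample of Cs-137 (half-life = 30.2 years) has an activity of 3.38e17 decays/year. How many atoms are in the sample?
N = A/λ = 1.473e19 atoms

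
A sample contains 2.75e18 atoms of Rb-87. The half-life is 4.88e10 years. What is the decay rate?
A = λN = 3.906e7 decays/year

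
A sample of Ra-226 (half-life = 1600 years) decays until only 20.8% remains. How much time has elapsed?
t = t½ × log₂(N₀/N) = 3625 years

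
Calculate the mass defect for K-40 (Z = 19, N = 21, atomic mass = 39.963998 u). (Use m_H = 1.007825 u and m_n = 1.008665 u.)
Δm = Z·m_H + N·m_n − M = 0.3666 u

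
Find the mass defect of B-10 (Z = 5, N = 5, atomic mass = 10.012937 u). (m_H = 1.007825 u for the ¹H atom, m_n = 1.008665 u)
Δm = Z·m_H + N·m_n − M = 0.06951 u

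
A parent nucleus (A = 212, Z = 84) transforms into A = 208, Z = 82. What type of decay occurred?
ΔA = -4, ΔZ = -2 ⇒ alpha decay (α)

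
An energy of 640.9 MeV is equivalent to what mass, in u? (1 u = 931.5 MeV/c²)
m = E/c² = 0.688 u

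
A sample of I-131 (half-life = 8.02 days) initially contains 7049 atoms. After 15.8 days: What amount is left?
N = N₀(1/2)^(t/t½) = 1799 atoms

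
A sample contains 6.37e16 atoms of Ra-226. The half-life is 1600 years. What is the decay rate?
A = λN = 2.76e13 decays/year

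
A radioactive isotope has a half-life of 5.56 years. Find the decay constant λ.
λ = ln(2)/t½ = 0.1247 year⁻¹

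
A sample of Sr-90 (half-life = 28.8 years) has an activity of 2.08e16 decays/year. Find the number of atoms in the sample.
N = A/λ = 8.642e17 atoms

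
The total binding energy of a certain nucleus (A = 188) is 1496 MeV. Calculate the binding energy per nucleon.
B.E./A = 1496/188 = 7.957 MeV/nucleon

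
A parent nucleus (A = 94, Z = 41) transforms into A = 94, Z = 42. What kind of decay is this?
ΔA = 0, ΔZ = +1 ⇒ beta-minus decay (β⁻)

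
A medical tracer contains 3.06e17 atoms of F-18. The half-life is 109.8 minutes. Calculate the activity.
A = λN = 1.932e15 decays/minute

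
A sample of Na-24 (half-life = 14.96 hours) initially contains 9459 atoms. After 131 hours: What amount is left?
N = N₀(1/2)^(t/t½) = 21.87 atoms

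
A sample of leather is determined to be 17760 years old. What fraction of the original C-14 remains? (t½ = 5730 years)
N/N₀ = (1/2)^(t/t½) = 0.1167 = 11.7%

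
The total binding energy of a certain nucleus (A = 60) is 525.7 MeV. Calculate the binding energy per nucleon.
B.E./A = 525.7/60 = 8.762 MeV/nucleon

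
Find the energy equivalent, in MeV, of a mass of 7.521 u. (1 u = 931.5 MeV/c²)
E = mc² = 7006 MeV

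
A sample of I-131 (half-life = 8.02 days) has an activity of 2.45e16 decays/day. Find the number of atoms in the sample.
N = A/λ = 2.835e17 atoms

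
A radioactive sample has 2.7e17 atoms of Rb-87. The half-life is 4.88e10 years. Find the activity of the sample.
A = λN = 3.835e6 decays/year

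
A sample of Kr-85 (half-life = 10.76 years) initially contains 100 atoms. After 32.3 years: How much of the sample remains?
N = N₀(1/2)^(t/t½) = 12.48 atoms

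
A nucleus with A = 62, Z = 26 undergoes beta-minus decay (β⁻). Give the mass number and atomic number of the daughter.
Daughter: A = 62, Z = 27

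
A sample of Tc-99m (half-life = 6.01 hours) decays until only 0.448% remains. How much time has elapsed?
t = t½ × log₂(N₀/N) = 46.89 hours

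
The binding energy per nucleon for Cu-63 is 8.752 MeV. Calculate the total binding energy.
B.E. = 8.752 × 63 = 551.4 MeV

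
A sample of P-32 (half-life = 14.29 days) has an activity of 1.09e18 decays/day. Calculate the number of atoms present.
N = A/λ = 2.247e19 atoms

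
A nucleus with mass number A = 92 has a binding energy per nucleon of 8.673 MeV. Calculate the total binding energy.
B.E. = 8.673 × 92 = 797.9 MeV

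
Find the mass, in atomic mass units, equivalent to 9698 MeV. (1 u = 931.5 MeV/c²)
m = E/c² = 10.41 u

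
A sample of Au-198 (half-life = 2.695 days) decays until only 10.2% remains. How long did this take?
t = t½ × log₂(N₀/N) = 8.876 days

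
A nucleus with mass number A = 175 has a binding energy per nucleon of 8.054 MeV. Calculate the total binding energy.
B.E. = 8.054 × 175 = 1409 MeV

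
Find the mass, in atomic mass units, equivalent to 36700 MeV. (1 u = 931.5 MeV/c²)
m = E/c² = 39.4 u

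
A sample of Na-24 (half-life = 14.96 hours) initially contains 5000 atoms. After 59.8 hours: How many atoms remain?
N = N₀(1/2)^(t/t½) = 313.1 atoms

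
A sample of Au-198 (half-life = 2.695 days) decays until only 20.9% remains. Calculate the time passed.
t = t½ × log₂(N₀/N) = 6.086 days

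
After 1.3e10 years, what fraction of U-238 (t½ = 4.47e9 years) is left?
N/N₀ = (1/2)^(t/t½) = 0.1332 = 13.3%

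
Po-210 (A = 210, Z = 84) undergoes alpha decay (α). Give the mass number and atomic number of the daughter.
Daughter: A = 206, Z = 82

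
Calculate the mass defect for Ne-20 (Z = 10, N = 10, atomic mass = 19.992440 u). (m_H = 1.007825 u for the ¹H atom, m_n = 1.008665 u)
Δm = Z·m_H + N·m_n − M = 0.1725 u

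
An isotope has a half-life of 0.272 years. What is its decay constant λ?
λ = ln(2)/t½ = 2.548 year⁻¹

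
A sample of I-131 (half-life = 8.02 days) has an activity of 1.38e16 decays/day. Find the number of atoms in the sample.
N = A/λ = 1.597e17 atoms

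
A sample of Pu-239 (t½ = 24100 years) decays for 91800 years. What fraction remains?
N/N₀ = (1/2)^(t/t½) = 0.07134 = 7.13%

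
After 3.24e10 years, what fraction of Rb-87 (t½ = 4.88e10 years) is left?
N/N₀ = (1/2)^(t/t½) = 0.6312 = 63.1%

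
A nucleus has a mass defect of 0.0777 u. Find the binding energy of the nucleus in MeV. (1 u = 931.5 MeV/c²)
B.E. = Δm × 931.5 = 72.38 MeV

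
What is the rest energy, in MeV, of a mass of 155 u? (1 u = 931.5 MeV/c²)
E = mc² = 1.444e5 MeV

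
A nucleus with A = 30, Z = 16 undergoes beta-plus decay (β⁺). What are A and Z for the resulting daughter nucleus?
Daughter: A = 30, Z = 15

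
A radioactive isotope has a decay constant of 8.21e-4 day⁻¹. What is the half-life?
t½ = ln(2)/λ = 844.3 days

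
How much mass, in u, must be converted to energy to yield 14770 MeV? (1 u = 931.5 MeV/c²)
m = E/c² = 15.86 u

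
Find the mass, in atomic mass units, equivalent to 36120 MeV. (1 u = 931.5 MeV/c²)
m = E/c² = 38.78 u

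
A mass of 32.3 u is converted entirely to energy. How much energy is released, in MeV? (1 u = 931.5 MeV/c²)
E = mc² = 30090 MeV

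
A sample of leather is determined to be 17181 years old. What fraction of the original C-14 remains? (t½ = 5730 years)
N/N₀ = (1/2)^(t/t½) = 0.1251 = 12.5%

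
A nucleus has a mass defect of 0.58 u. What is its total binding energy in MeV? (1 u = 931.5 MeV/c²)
B.E. = Δm × 931.5 = 540.3 MeV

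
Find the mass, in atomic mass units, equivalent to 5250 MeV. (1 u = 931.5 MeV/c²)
m = E/c² = 5.636 u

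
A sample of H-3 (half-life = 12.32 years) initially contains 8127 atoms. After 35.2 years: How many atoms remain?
N = N₀(1/2)^(t/t½) = 1122 atoms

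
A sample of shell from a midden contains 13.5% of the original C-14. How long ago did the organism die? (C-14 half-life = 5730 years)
Age = t½ × log₂(1/ratio) = 16550 years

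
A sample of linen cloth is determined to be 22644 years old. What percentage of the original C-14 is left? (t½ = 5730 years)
N/N₀ = (1/2)^(t/t½) = 0.06462 = 6.46%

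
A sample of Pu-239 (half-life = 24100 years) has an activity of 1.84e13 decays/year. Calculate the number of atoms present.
N = A/λ = 6.397e17 atoms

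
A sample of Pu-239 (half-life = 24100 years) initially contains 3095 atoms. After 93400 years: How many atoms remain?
N = N₀(1/2)^(t/t½) = 210.9 atoms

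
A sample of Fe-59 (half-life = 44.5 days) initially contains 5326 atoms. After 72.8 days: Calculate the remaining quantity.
N = N₀(1/2)^(t/t½) = 1714 atoms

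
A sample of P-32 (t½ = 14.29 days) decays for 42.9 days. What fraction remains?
N/N₀ = (1/2)^(t/t½) = 0.1248 = 12.5%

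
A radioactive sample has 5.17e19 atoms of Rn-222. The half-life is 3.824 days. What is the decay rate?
A = λN = 9.371e18 decays/day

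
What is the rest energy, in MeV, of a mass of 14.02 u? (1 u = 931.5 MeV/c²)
E = mc² = 13060 MeV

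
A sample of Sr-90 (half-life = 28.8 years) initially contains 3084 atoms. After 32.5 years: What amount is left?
N = N₀(1/2)^(t/t½) = 1411 atoms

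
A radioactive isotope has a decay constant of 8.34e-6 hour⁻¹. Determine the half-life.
t½ = ln(2)/λ = 83110 hours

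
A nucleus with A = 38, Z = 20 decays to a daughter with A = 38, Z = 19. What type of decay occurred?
ΔA = 0, ΔZ = -1 ⇒ beta-plus decay (β⁺) or electron capture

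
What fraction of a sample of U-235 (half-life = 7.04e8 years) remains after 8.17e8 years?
N/N₀ = (1/2)^(t/t½) = 0.4474 = 44.7%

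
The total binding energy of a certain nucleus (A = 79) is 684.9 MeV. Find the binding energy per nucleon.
B.E./A = 684.9/79 = 8.67 MeV/nucleon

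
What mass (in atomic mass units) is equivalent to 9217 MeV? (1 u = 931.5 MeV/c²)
m = E/c² = 9.895 u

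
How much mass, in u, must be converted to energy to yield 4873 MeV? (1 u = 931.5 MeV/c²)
m = E/c² = 5.231 u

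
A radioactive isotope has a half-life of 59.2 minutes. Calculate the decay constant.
λ = ln(2)/t½ = 0.01171 minute⁻¹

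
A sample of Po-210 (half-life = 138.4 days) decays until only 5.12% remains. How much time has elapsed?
t = t½ × log₂(N₀/N) = 593.4 days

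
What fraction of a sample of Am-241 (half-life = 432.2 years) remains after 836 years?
N/N₀ = (1/2)^(t/t½) = 0.2617 = 26.2%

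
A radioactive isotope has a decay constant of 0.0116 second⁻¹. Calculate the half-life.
t½ = ln(2)/λ = 59.75 seconds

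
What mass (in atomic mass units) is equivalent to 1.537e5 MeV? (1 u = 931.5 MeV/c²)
m = E/c² = 165 u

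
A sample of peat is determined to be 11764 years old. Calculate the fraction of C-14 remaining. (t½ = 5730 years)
N/N₀ = (1/2)^(t/t½) = 0.241 = 24.1%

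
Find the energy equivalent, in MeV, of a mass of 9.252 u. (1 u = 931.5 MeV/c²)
E = mc² = 8618 MeV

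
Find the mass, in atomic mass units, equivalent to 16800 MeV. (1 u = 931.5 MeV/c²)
m = E/c² = 18.04 u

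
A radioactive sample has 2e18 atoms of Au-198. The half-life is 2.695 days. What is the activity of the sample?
A = λN = 5.144e17 decays/day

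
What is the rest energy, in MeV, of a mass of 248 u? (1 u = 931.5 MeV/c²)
E = mc² = 2.31e5 MeV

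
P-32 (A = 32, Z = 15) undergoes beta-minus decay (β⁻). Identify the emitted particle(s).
β⁻: electron (e⁻) + antineutrino (ν̄ₑ)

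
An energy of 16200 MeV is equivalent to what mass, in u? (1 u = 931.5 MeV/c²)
m = E/c² = 17.39 u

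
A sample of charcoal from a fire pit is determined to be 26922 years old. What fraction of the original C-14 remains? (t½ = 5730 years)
N/N₀ = (1/2)^(t/t½) = 0.03852 = 3.85%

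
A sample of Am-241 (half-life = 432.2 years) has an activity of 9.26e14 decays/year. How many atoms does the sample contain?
N = A/λ = 5.774e17 atoms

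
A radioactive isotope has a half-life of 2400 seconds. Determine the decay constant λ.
λ = ln(2)/t½ = 2.888e-4 second⁻¹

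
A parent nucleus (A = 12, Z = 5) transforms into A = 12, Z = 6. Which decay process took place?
ΔA = 0, ΔZ = +1 ⇒ beta-minus decay (β⁻)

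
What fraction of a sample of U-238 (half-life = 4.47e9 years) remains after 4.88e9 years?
N/N₀ = (1/2)^(t/t½) = 0.4692 = 46.9%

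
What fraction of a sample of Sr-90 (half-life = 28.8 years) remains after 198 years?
N/N₀ = (1/2)^(t/t½) = 0.00852 = 0.852%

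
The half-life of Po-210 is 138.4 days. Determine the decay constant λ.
λ = ln(2)/t½ = 0.005008 day⁻¹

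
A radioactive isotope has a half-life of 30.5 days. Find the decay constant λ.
λ = ln(2)/t½ = 0.02273 day⁻¹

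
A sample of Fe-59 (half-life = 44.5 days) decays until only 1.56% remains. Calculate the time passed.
t = t½ × log₂(N₀/N) = 267.1 days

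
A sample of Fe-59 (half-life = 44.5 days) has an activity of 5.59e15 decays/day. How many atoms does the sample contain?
N = A/λ = 3.589e17 atoms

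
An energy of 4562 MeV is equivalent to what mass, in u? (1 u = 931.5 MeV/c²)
m = E/c² = 4.897 u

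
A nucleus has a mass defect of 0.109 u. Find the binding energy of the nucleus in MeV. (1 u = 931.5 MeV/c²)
B.E. = Δm × 931.5 = 101.5 MeV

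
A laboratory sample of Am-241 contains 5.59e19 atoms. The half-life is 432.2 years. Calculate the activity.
A = λN = 8.965e16 decays/year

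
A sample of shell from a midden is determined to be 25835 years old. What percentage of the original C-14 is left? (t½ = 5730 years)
N/N₀ = (1/2)^(t/t½) = 0.04393 = 4.39%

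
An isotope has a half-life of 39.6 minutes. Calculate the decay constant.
λ = ln(2)/t½ = 0.0175 minute⁻¹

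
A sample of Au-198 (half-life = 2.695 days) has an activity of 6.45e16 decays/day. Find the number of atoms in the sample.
N = A/λ = 2.508e17 atoms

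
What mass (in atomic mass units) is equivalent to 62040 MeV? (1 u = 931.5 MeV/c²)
m = E/c² = 66.6 u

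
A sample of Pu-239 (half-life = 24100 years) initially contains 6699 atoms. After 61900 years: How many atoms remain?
N = N₀(1/2)^(t/t½) = 1129 atoms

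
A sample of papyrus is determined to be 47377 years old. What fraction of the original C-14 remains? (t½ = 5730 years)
N/N₀ = (1/2)^(t/t½) = 0.003243 = 0.324%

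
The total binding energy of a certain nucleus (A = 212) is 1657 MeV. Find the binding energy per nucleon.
B.E./A = 1657/212 = 7.816 MeV/nucleon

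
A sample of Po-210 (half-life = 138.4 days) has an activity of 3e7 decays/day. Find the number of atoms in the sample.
N = A/λ = 5.99e9 atoms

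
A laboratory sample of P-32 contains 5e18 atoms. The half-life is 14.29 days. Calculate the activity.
A = λN = 2.425e17 decays/day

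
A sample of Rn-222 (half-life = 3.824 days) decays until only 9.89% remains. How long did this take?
t = t½ × log₂(N₀/N) = 12.76 days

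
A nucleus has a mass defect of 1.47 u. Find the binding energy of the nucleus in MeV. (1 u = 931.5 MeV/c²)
B.E. = Δm × 931.5 = 1369 MeV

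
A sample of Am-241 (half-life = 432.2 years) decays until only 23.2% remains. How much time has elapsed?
t = t½ × log₂(N₀/N) = 911 years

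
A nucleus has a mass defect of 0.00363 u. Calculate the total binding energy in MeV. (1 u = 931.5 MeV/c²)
B.E. = Δm × 931.5 = 3.381 MeV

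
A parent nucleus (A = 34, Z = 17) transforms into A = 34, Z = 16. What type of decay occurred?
ΔA = 0, ΔZ = -1 ⇒ beta-plus decay (β⁺) or electron capture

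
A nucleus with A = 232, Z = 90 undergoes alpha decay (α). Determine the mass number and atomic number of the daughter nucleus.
Daughter: A = 228, Z = 88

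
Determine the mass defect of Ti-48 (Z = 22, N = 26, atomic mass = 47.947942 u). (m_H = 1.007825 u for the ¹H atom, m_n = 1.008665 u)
Δm = Z·m_H + N·m_n − M = 0.4495 u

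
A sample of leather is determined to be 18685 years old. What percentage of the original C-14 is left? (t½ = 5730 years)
N/N₀ = (1/2)^(t/t½) = 0.1043 = 10.4%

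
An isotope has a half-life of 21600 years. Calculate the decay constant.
λ = ln(2)/t½ = 3.209e-5 year⁻¹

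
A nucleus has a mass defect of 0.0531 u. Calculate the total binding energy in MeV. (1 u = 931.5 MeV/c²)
B.E. = Δm × 931.5 = 49.46 MeV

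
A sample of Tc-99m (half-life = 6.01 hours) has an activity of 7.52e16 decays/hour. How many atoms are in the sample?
N = A/λ = 6.52e17 atoms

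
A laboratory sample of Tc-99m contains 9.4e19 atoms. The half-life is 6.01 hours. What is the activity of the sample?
A = λN = 1.084e19 decays/hour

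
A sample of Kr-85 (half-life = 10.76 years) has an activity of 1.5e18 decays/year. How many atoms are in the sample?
N = A/λ = 2.329e19 atoms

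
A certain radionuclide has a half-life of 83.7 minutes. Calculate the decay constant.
λ = ln(2)/t½ = 0.008281 minute⁻¹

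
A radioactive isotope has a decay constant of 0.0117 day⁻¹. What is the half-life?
t½ = ln(2)/λ = 59.24 days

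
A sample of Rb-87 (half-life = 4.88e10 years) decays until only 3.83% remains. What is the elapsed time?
t = t½ × log₂(N₀/N) = 2.297e11 years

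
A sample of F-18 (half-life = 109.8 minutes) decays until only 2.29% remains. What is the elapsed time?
t = t½ × log₂(N₀/N) = 598.2 minutes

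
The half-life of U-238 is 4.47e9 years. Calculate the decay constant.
λ = ln(2)/t½ = 1.551e-10 year⁻¹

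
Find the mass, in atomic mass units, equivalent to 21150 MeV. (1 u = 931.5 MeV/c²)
m = E/c² = 22.71 u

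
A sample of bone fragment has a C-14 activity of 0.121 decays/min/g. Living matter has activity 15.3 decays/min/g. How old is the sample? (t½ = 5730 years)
Age = t½ × log₂(A₀/A) = 40010 years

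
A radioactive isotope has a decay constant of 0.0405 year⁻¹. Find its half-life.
t½ = ln(2)/λ = 17.11 years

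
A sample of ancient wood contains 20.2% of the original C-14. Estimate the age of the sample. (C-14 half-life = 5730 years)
Age = t½ × log₂(1/ratio) = 13220 years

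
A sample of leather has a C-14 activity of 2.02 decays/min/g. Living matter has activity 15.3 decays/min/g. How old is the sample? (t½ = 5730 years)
Age = t½ × log₂(A₀/A) = 16740 years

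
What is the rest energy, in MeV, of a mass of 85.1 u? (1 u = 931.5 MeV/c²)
E = mc² = 79270 MeV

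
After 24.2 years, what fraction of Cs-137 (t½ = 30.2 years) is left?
N/N₀ = (1/2)^(t/t½) = 0.5738 = 57.4%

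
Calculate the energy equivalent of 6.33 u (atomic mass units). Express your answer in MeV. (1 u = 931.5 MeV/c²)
E = mc² = 5896 MeV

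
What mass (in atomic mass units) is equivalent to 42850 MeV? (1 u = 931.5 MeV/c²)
m = E/c² = 46 u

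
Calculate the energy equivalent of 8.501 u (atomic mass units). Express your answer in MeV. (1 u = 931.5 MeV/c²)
E = mc² = 7919 MeV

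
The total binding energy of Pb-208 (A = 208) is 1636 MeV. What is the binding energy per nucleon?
B.E./A = 1636/208 = 7.865 MeV/nucleon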